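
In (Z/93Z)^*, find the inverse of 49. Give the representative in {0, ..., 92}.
49^(−1) ≡ 19 (mod 93)

Apply the extended Euclidean algorithm to (93, 49), tracking rows (r, s, t) with s·93 + t·49 = r. Each division r_prev = q·r_cur + r_new produces the new row as (previous row) − q·(current row):
  row A: (93, 1, 0)   [1·93 + 0·49 = 93]
  row B: (49, 0, 1)   [0·93 + 1·49 = 49]
  93 = 1·49 + 44   → row C = row A − 1·row B = (44, 1, −1)   [check: 1·93 − 1·49 = 44]
  49 = 1·44 + 5   → row D = row B − 1·row C = (5, −1, 2)   [check: −1·93 + 2·49 = 5]
  44 = 8·5 + 4   → row E = row C − 8·row D = (4, 9, −17)   [check: 9·93 − 17·49 = 4]
  5 = 1·4 + 1   → row F = row D − 1·row E = (1, −10, 19)   [check: −10·93 + 19·49 = 1]
  4 = 4·1 + 0   → remainder 0, stop. gcd = 1 (last nonzero row F).
The gcd is 1, so 49 is invertible mod 93. The last nonzero row gives −10·93 + 19·49 = 1, so t = 19. So 49^(−1) ≡ 19 (mod 93). Verify: 49 · 19 = 931 ≡ 1 (mod 93). ✓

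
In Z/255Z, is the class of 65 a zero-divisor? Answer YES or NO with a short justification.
YES

gcd(65, 255) = 5 > 1, so 65 is not a unit in Z/255Z. In Z/nZ every nonzero non-unit is a zero-divisor: explicitly, take b = 255/gcd = 51 ≠ 0 (mod 255); then 65·51 = 3315 = 13·255, i.e. 65·51 ≡ 0 (mod 255). So 65 is a zero-divisor.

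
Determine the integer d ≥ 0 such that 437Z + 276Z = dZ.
In the PID Z, (a, b) is generated by gcd(a, b). Compute gcd(437, 276) with the extended Euclidean algorithm, tracking rows (r, s, t) with s·437 + t·276 = r:
  row A: (437, 1, 0)   [1·437 + 0·276 = 437]
  row B: (276, 0, 1)   [0·437 + 1·276 = 276]
  437 = 1·276 + 161   → row C = row A − 1·row B = (161, 1, −1)   [check: 1·437 − 1·276 = 161]
  276 = 1·161 + 115   → row D = row B − 1·row C = (115, −1, 2)   [check: −1·437 + 2·276 = 115]
  161 = 1·115 + 46   → row E = row C − 1·row D = (46, 2, −3)   [check: 2·437 − 3·276 = 46]
  115 = 2·46 + 23   → row F = row D − 2·row E = (23, −5, 8)   [check: −5·437 + 8·276 = 23]
  46 = 2·23 + 0   → remainder 0, stop. gcd = 23 (last nonzero row F).
So gcd(437, 276) = 23, with Bézout identity −5·437 + 8·276 = 23. Containment (⊇): the Bézout identity exhibits 23 as an element of (437, 276), giving (23) ⊆ (437, 276). Containment (⊆): since 23 | 437 and 23 | 276 (437 = 23·19, 276 = 23·12), every Z-linear combination of 437 and 276 is divisible by 23, so (437, 276) ⊆ (23). Therefore (437, 276) = (23), d = 23.

Final answer: (437, 276) = (23); d = 23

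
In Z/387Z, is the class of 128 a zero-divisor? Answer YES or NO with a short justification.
NO

gcd(128, 387) = 1, so 128 is a unit in Z/387Z (it has a multiplicative inverse). A unit cannot be a zero-divisor: if 128·b ≡ 0 then multiplying both sides by 128^(−1) gives b ≡ 0. So 128 is not a zero-divisor.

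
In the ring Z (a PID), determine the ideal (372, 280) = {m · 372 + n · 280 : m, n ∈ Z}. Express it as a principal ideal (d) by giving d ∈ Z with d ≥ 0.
(372, 280) = (4); d = 4

In the PID Z, (a, b) is generated by gcd(a, b). Compute gcd(372, 280) with the extended Euclidean algorithm, tracking rows (r, s, t) with s·372 + t·280 = r:
  row A: (372, 1, 0)   [1·372 + 0·280 = 372]
  row B: (280, 0, 1)   [0·372 + 1·280 = 280]
  372 = 1·280 + 92   → row C = row A − 1·row B = (92, 1, −1)   [check: 1·372 − 1·280 = 92]
  280 = 3·92 + 4   → row D = row B − 3·row C = (4, −3, 4)   [check: −3·372 + 4·280 = 4]
  92 = 23·4 + 0   → remainder 0, stop. gcd = 4 (last nonzero row D).
So gcd(372, 280) = 4, with Bézout identity −3·372 + 4·280 = 4. Containment (⊇): the Bézout identity exhibits 4 as an element of (372, 280), giving (4) ⊆ (372, 280). Containment (⊆): since 4 | 372 and 4 | 280 (372 = 4·93, 280 = 4·70), every Z-linear combination of 372 and 280 is divisible by 4, so (372, 280) ⊆ (4). Therefore (372, 280) = (4), d = 4.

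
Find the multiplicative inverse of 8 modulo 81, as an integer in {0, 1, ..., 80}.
Apply the extended Euclidean algorithm to (81, 8), tracking rows (r, s, t) with s·81 + t·8 = r. Each division r_prev = q·r_cur + r_new produces the new row as (previous row) − q·(current row):
  row A: (81, 1, 0)   [1·81 + 0·8 = 81]
  row B: (8, 0, 1)   [0·81 + 1·8 = 8]
  81 = 10·8 + 1   → row C = row A − 10·row B = (1, 1, −10)   [check: 1·81 − 10·8 = 1]
  8 = 8·1 + 0   → remainder 0, stop. gcd = 1 (last nonzero row C).
The gcd is 1, so 8 is invertible mod 81. The last nonzero row gives 1·81 − 10·8 = 1, so t = −10. So 8^(−1) ≡ −10 ≡ 71 (mod 81). Verify: 8 · 71 = 568 ≡ 1 (mod 81). ✓

Final answer: 8^(−1) ≡ 71 (mod 81)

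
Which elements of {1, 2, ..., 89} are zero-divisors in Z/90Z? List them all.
nonzero zero-divisors of Z/90Z = {2, 3, 4, 5, 6, 8, 9, 10, 12, 14, 15, 16, 18, 20, 21, 22, 24, 25, 26, 27, 28, 30, 32, 33, 34, 35, 36, 38, 39, 40, 42, 44, 45, 46, 48, 50, 51, 52, 54, 55, 56, 57, 58, 60, 62, 63, 64, 65, 66, 68, 69, 70, 72, 74, 75, 76, 78, 80, 81, 82, 84, 85, 86, 87, 88}

An element a ∈ Z/90Z (with a ≠ 0) is a zero-divisor iff gcd(a, 90) > 1 (because a is a unit precisely when gcd(a, n) = 1, and in Z/nZ every nonzero, non-unit element is a zero-divisor). Scan a = 1, ..., 89 and keep those with gcd(a, 90) > 1:
  gcd(2, 90) = 2, gcd(3, 90) = 3, gcd(4, 90) = 2, gcd(5, 90) = 5, gcd(6, 90) = 6, gcd(8, 90) = 2, gcd(9, 90) = 9, gcd(10, 90) = 10, gcd(12, 90) = 6, gcd(14, 90) = 2, gcd(15, 90) = 15, gcd(16, 90) = 2, gcd(18, 90) = 18, gcd(20, 90) = 10, gcd(21, 90) = 3, gcd(22, 90) = 2, gcd(24, 90) = 6, gcd(25, 90) = 5, gcd(26, 90) = 2, gcd(27, 90) = 9, gcd(28, 90) = 2, gcd(30, 90) = 30, gcd(32, 90) = 2, gcd(33, 90) = 3, gcd(34, 90) = 2, gcd(35, 90) = 5, gcd(36, 90) = 18, gcd(38, 90) = 2, gcd(39, 90) = 3, gcd(40, 90) = 10, gcd(42, 90) = 6, gcd(44, 90) = 2, gcd(45, 90) = 45, gcd(46, 90) = 2, gcd(48, 90) = 6, gcd(50, 90) = 10, gcd(51, 90) = 3, gcd(52, 90) = 2, gcd(54, 90) = 18, gcd(55, 90) = 5, gcd(56, 90) = 2, gcd(57, 90) = 3, gcd(58, 90) = 2, gcd(60, 90) = 30, gcd(62, 90) = 2, gcd(63, 90) = 9, gcd(64, 90) = 2, gcd(65, 90) = 5, gcd(66, 90) = 6, gcd(68, 90) = 2, gcd(69, 90) = 3, gcd(70, 90) = 10, gcd(72, 90) = 18, gcd(74, 90) = 2, gcd(75, 90) = 15, gcd(76, 90) = 2, gcd(78, 90) = 6, gcd(80, 90) = 10, gcd(81, 90) = 9, gcd(82, 90) = 2, gcd(84, 90) = 6, gcd(85, 90) = 5, gcd(86, 90) = 2, gcd(87, 90) = 3, gcd(88, 90) = 2.
All other a ∈ {1, ..., 89} have gcd(a, 90) = 1 and are units. So the nonzero zero-divisors are exactly the 65 values of a appearing in this scan.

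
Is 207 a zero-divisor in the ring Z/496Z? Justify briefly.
gcd(207, 496) = 1, so 207 is a unit in Z/496Z (it has a multiplicative inverse). A unit cannot be a zero-divisor: if 207·b ≡ 0 then multiplying both sides by 207^(−1) gives b ≡ 0. So 207 is not a zero-divisor.

Final answer: NO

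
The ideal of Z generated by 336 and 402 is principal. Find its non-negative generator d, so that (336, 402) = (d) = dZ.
In the PID Z, (a, b) is generated by gcd(a, b). Compute gcd(402, 336) with the extended Euclidean algorithm, tracking rows (r, s, t) with s·402 + t·336 = r:
  row A: (402, 1, 0)   [1·402 + 0·336 = 402]
  row B: (336, 0, 1)   [0·402 + 1·336 = 336]
  402 = 1·336 + 66   → row C = row A − 1·row B = (66, 1, −1)   [check: 1·402 − 1·336 = 66]
  336 = 5·66 + 6   → row D = row B − 5·row C = (6, −5, 6)   [check: −5·402 + 6·336 = 6]
  66 = 11·6 + 0   → remainder 0, stop. gcd = 6 (last nonzero row D).
So gcd(336, 402) = 6, with Bézout identity −5·402 + 6·336 = 6. Containment (⊇): the Bézout identity exhibits 6 as an element of (336, 402), giving (6) ⊆ (336, 402). Containment (⊆): since 6 | 336 and 6 | 402 (336 = 6·56, 402 = 6·67), every Z-linear combination of 336 and 402 is divisible by 6, so (336, 402) ⊆ (6). Therefore (336, 402) = (6), d = 6.

Final answer: (336, 402) = (6); d = 6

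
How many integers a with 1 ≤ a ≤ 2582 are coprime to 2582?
1290

The number of a ∈ {1, ..., 2582} with gcd(a, 2582) = 1 is by definition Euler's totient φ(2582). φ is multiplicative, with φ(p^e) = p^e − p^(e−1). Factorise 2582 = 2 · 1291. Then
  φ(2582) = (2 − 1) · (1291 − 1) = 1 · 1290 = 1290.
So there are 1290 such integers.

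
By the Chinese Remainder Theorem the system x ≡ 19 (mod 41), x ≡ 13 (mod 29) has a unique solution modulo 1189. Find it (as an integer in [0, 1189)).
x ≡ 593 (mod 1189); the representative in [0, 1189) is 593

The moduli 41, 29 are pairwise coprime, so by the CRT there is a unique solution mod 41·29 = 1189.
Solve by successive substitution. Start with x ≡ 19 (mod 41).
  Combine with x ≡ 13 (mod 29): write x = 19 + 41·t and require 19 + 41·t ≡ 13 (mod 29), i.e. 41·t ≡ 13 − 19 ≡ 23 (mod 29). Since 41^(−1) ≡ 17 (mod 29) (41 ≡ 12 (mod 29)), t ≡ 17·23 ≡ 14 (mod 29). So x ≡ 19 + 41·14 = 593 (mod 1189).
Unique solution in [0, 1189): x = 593.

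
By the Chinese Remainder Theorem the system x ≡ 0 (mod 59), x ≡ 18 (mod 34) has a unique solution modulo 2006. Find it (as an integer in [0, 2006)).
The moduli 59, 34 are pairwise coprime, so by the CRT there is a unique solution mod 59·34 = 2006.
Solve by successive substitution. Start with x ≡ 0 (mod 59).
  Combine with x ≡ 18 (mod 34): write x = 59·t and require 59·t ≡ 18 (mod 34). Since 59^(−1) ≡ 15 (mod 34) (59 ≡ 25 (mod 34)), t ≡ 15·18 ≡ 32 (mod 34). So x ≡ 59·32 = 1888 (mod 2006).
Unique solution in [0, 2006): x = 1888.

Final answer: x ≡ 1888 (mod 2006); the representative in [0, 2006) is 1888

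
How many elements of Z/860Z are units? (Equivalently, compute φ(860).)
Z/860Z has φ(860) = 336 units

An element a ∈ Z/860Z is a unit iff gcd(a, 860) = 1, so the number of units is φ(860). φ is multiplicative, with φ(p^e) = p^e − p^(e−1). Factorise 860 = 2^2 · 5 · 43. Then
  φ(860) = (2^2 − 2^1) · (5 − 1) · (43 − 1) = 2 · 4 · 42 = 336.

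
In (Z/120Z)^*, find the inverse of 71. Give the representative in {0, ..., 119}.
71^(−1) ≡ 71 (mod 120)

Apply the extended Euclidean algorithm to (120, 71), tracking rows (r, s, t) with s·120 + t·71 = r. Each division r_prev = q·r_cur + r_new produces the new row as (previous row) − q·(current row):
  row A: (120, 1, 0)   [1·120 + 0·71 = 120]
  row B: (71, 0, 1)   [0·120 + 1·71 = 71]
  120 = 1·71 + 49   → row C = row A − 1·row B = (49, 1, −1)   [check: 1·120 − 1·71 = 49]
  71 = 1·49 + 22   → row D = row B − 1·row C = (22, −1, 2)   [check: −1·120 + 2·71 = 22]
  49 = 2·22 + 5   → row E = row C − 2·row D = (5, 3, −5)   [check: 3·120 − 5·71 = 5]
  22 = 4·5 + 2   → row F = row D − 4·row E = (2, −13, 22)   [check: −13·120 + 22·71 = 2]
  5 = 2·2 + 1   → row G = row E − 2·row F = (1, 29, −49)   [check: 29·120 − 49·71 = 1]
  2 = 2·1 + 0   → remainder 0, stop. gcd = 1 (last nonzero row G).
The gcd is 1, so 71 is invertible mod 120. The last nonzero row gives 29·120 − 49·71 = 1, so t = −49. So 71^(−1) ≡ −49 ≡ 71 (mod 120). Verify: 71 · 71 = 5041 ≡ 1 (mod 120). ✓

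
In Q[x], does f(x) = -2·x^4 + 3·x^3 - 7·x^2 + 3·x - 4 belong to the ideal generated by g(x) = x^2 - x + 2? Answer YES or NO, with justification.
NO

In Q[x] the ideal (g) consists of all multiples of g, so f ∈ (g) iff g | f, i.e. iff the remainder of f on division by g is 0. Divide f by g (g is monic, so eliminate the leading term of the running remainder at each step):
  leading term -2·x^4: subtract (-2·x^2)·g(x) = -2·x^4 + 2·x^3 - 4·x^2, leaving x^3 - 3·x^2 + 3·x - 4
  leading term x^3: subtract (x)·g(x) = x^3 - x^2 + 2·x, leaving -2·x^2 + x - 4
  leading term -2·x^2: subtract (-2)·g(x) = -2·x^2 + 2·x - 4, leaving -x
The remainder r(x) = -x ≠ 0 (and deg r < deg g), so g ∤ f, i.e. f ∉ (g).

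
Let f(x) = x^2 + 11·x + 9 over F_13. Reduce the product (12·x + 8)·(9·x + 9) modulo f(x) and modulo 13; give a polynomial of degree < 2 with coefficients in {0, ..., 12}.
Multiply as integer polynomials: a · b = 108·x^2 + 180·x + 72. Reducing coefficients mod 13: a · b ≡ 4·x^2 + 11·x + 7. Now divide by f(x) = x^2 + 11·x + 9 in F_13[x], eliminating the leading term at each step:
  leading term 4·x^2: subtract (4)·f(x) = 4·x^2 + 5·x + 10, leaving 6·x + 10 (coefficients mod 13)
The degree is now < 2, so this is the remainder. Hence a · b ≡ 6·x + 10 in F_13[x]/(f).

Final answer: a · b ≡ 6·x + 10 (mod f(x))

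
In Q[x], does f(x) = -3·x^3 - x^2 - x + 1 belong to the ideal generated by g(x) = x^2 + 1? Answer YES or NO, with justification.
NO

In Q[x] the ideal (g) consists of all multiples of g, so f ∈ (g) iff g | f, i.e. iff the remainder of f on division by g is 0. Divide f by g (g is monic, so eliminate the leading term of the running remainder at each step):
  leading term -3·x^3: subtract (-3·x)·g(x) = -3·x^3 - 3·x, leaving -x^2 + 2·x + 1
  leading term -x^2: subtract (-1)·g(x) = -x^2 - 1, leaving 2·x + 2
The remainder r(x) = 2·x + 2 ≠ 0 (and deg r < deg g), so g ∤ f, i.e. f ∉ (g).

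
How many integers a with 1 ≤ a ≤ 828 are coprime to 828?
The number of a ∈ {1, ..., 828} with gcd(a, 828) = 1 is by definition Euler's totient φ(828). φ is multiplicative, with φ(p^e) = p^e − p^(e−1). Factorise 828 = 2^2 · 3^2 · 23. Then
  φ(828) = (2^2 − 2^1) · (3^2 − 3^1) · (23 − 1) = 2 · 6 · 22 = 264.
So there are 264 such integers.

Final answer: 264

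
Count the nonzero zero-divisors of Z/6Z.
Z/6Z has 3 nonzero zero-divisors

In Z/6Z each nonzero element is either a unit (gcd with 6 is 1) or a zero-divisor (gcd > 1). The number of units is φ(6): factorise 6 = 2 · 3, so φ(6) = (2 − 1) · (3 − 1) = 1 · 2 = 2. The nonzero elements number 6 − 1 = 5. Hence the nonzero zero-divisors number 5 − 2 = 3.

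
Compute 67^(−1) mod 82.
67^(−1) ≡ 71 (mod 82)

Apply the extended Euclidean algorithm to (82, 67), tracking rows (r, s, t) with s·82 + t·67 = r. Each division r_prev = q·r_cur + r_new produces the new row as (previous row) − q·(current row):
  row A: (82, 1, 0)   [1·82 + 0·67 = 82]
  row B: (67, 0, 1)   [0·82 + 1·67 = 67]
  82 = 1·67 + 15   → row C = row A − 1·row B = (15, 1, −1)   [check: 1·82 − 1·67 = 15]
  67 = 4·15 + 7   → row D = row B − 4·row C = (7, −4, 5)   [check: −4·82 + 5·67 = 7]
  15 = 2·7 + 1   → row E = row C − 2·row D = (1, 9, −11)   [check: 9·82 − 11·67 = 1]
  7 = 7·1 + 0   → remainder 0, stop. gcd = 1 (last nonzero row E).
The gcd is 1, so 67 is invertible mod 82. The last nonzero row gives 9·82 − 11·67 = 1, so t = −11. So 67^(−1) ≡ −11 ≡ 71 (mod 82). Verify: 67 · 71 = 4757 ≡ 1 (mod 82). ✓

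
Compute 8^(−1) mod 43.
Apply the extended Euclidean algorithm to (43, 8), tracking rows (r, s, t) with s·43 + t·8 = r. Each division r_prev = q·r_cur + r_new produces the new row as (previous row) − q·(current row):
  row A: (43, 1, 0)   [1·43 + 0·8 = 43]
  row B: (8, 0, 1)   [0·43 + 1·8 = 8]
  43 = 5·8 + 3   → row C = row A − 5·row B = (3, 1, −5)   [check: 1·43 − 5·8 = 3]
  8 = 2·3 + 2   → row D = row B − 2·row C = (2, −2, 11)   [check: −2·43 + 11·8 = 2]
  3 = 1·2 + 1   → row E = row C − 1·row D = (1, 3, −16)   [check: 3·43 − 16·8 = 1]
  2 = 2·1 + 0   → remainder 0, stop. gcd = 1 (last nonzero row E).
The gcd is 1, so 8 is invertible mod 43. The last nonzero row gives 3·43 − 16·8 = 1, so t = −16. So 8^(−1) ≡ −16 ≡ 27 (mod 43). Verify: 8 · 27 = 216 ≡ 1 (mod 43). ✓

Final answer: 8^(−1) ≡ 27 (mod 43)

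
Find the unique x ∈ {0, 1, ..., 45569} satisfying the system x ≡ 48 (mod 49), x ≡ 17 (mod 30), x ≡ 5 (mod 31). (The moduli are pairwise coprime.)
x ≡ 32927 (mod 45570); the representative in [0, 45570) is 32927

The moduli 49, 30, 31 are pairwise coprime, so by the CRT there is a unique solution mod 49·30·31 = 45570.
Solve by successive substitution. Start with x ≡ 48 (mod 49).
  Combine with x ≡ 17 (mod 30): write x = 48 + 49·t and require 48 + 49·t ≡ 17 (mod 30), i.e. 49·t ≡ 17 − 48 ≡ 29 (mod 30). Since 49^(−1) ≡ 19 (mod 30) (49 ≡ 19 (mod 30)), t ≡ 19·29 ≡ 11 (mod 30). So x ≡ 48 + 49·11 = 587 (mod 1470).
  Combine with x ≡ 5 (mod 31): write x = 587 + 1470·t and require 587 + 1470·t ≡ 5 (mod 31), i.e. 1470·t ≡ 5 − 587 ≡ 7 (mod 31). Since 1470^(−1) ≡ 12 (mod 31) (1470 ≡ 13 (mod 31)), t ≡ 12·7 ≡ 22 (mod 31). So x ≡ 587 + 1470·22 = 32927 (mod 45570).
Unique solution in [0, 45570): x = 32927.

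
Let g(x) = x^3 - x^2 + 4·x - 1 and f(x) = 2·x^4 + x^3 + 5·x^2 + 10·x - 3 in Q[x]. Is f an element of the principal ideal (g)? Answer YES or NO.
In Q[x] the ideal (g) consists of all multiples of g, so f ∈ (g) iff g | f, i.e. iff the remainder of f on division by g is 0. Divide f by g (g is monic, so eliminate the leading term of the running remainder at each step):
  leading term 2·x^4: subtract (2·x)·g(x) = 2·x^4 - 2·x^3 + 8·x^2 - 2·x, leaving 3·x^3 - 3·x^2 + 12·x - 3
  leading term 3·x^3: subtract (3)·g(x) = 3·x^3 - 3·x^2 + 12·x - 3, leaving 0
The remainder is 0, so f(x) = g(x) · h(x) with h(x) = 2·x + 3. Hence g | f, i.e. f ∈ (g).

Final answer: YES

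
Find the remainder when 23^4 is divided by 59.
4

Use repeated squaring. Binary(4) = 100. Walk through the bits of the exponent 4 left-to-right: at each bit after the leading one, square the running value, then multiply by 23 if the bit is 1 (always reducing mod 59):
  bit 1 = 1 (leading): start with 23.
  bit 2 = 0: square 23^2 = 529 ≡ 57 (mod 59).
  bit 3 = 0: square 57^2 = 3249 ≡ 4 (mod 59).
Final value: 23^4 ≡ 4 (mod 59).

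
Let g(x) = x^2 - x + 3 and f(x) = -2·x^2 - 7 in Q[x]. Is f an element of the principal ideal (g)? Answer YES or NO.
In Q[x] the ideal (g) consists of all multiples of g, so f ∈ (g) iff g | f, i.e. iff the remainder of f on division by g is 0. Divide f by g (g is monic, so eliminate the leading term of the running remainder at each step):
  leading term -2·x^2: subtract (-2)·g(x) = -2·x^2 + 2·x - 6, leaving -2·x - 1
The remainder r(x) = -2·x - 1 ≠ 0 (and deg r < deg g), so g ∤ f, i.e. f ∉ (g).

Final answer: NO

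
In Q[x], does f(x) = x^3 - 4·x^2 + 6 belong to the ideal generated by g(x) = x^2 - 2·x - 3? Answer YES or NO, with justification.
NO

In Q[x] the ideal (g) consists of all multiples of g, so f ∈ (g) iff g | f, i.e. iff the remainder of f on division by g is 0. Divide f by g (g is monic, so eliminate the leading term of the running remainder at each step):
  leading term x^3: subtract (x)·g(x) = x^3 - 2·x^2 - 3·x, leaving -2·x^2 + 3·x + 6
  leading term -2·x^2: subtract (-2)·g(x) = -2·x^2 + 4·x + 6, leaving -x
The remainder r(x) = -x ≠ 0 (and deg r < deg g), so g ∤ f, i.e. f ∉ (g).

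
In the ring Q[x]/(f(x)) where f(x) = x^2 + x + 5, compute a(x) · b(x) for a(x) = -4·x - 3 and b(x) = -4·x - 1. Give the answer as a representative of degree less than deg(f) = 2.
First multiply in Q[x] without reducing: a · b = 16·x^2 + 16·x + 3. Now divide by f(x) = x^2 + x + 5, eliminating the leading term at each step:
  leading term 16·x^2: subtract (16)·f(x) = 16·x^2 + 16·x + 80, leaving -77
The degree is now < 2, so this is the remainder. Hence a · b ≡ -77 in Q[x]/(f).

Final answer: a · b ≡ -77 (mod f(x))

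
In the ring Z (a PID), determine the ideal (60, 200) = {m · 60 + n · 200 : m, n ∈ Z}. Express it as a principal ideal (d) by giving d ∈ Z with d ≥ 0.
(60, 200) = (20); d = 20

In the PID Z, (a, b) is generated by gcd(a, b). Compute gcd(200, 60) with the extended Euclidean algorithm, tracking rows (r, s, t) with s·200 + t·60 = r:
  row A: (200, 1, 0)   [1·200 + 0·60 = 200]
  row B: (60, 0, 1)   [0·200 + 1·60 = 60]
  200 = 3·60 + 20   → row C = row A − 3·row B = (20, 1, −3)   [check: 1·200 − 3·60 = 20]
  60 = 3·20 + 0   → remainder 0, stop. gcd = 20 (last nonzero row C).
So gcd(60, 200) = 20, with Bézout identity 1·200 − 3·60 = 20. Containment (⊇): the Bézout identity exhibits 20 as an element of (60, 200), giving (20) ⊆ (60, 200). Containment (⊆): since 20 | 60 and 20 | 200 (60 = 20·3, 200 = 20·10), every Z-linear combination of 60 and 200 is divisible by 20, so (60, 200) ⊆ (20). Therefore (60, 200) = (20), d = 20.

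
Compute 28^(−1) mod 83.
Apply the extended Euclidean algorithm to (83, 28), tracking rows (r, s, t) with s·83 + t·28 = r. Each division r_prev = q·r_cur + r_new produces the new row as (previous row) − q·(current row):
  row A: (83, 1, 0)   [1·83 + 0·28 = 83]
  row B: (28, 0, 1)   [0·83 + 1·28 = 28]
  83 = 2·28 + 27   → row C = row A − 2·row B = (27, 1, −2)   [check: 1·83 − 2·28 = 27]
  28 = 1·27 + 1   → row D = row B − 1·row C = (1, −1, 3)   [check: −1·83 + 3·28 = 1]
  27 = 27·1 + 0   → remainder 0, stop. gcd = 1 (last nonzero row D).
The gcd is 1, so 28 is invertible mod 83. The last nonzero row gives −1·83 + 3·28 = 1, so t = 3. So 28^(−1) ≡ 3 (mod 83). Verify: 28 · 3 = 84 ≡ 1 (mod 83). ✓

Final answer: 28^(−1) ≡ 3 (mod 83)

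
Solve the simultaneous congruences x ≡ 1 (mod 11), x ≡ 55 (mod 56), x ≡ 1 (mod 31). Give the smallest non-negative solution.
The moduli 11, 56, 31 are pairwise coprime, so by the CRT there is a unique solution mod 11·56·31 = 19096.
Solve by successive substitution. Start with x ≡ 1 (mod 11).
  Combine with x ≡ 55 (mod 56): write x = 1 + 11·t and require 1 + 11·t ≡ 55 (mod 56), i.e. 11·t ≡ 55 − 1 ≡ 54 (mod 56). Since 11^(−1) ≡ 51 (mod 56), t ≡ 51·54 ≡ 10 (mod 56). So x ≡ 1 + 11·10 = 111 (mod 616).
  Combine with x ≡ 1 (mod 31): write x = 111 + 616·t and require 111 + 616·t ≡ 1 (mod 31), i.e. 616·t ≡ 1 − 111 ≡ 14 (mod 31). Since 616^(−1) ≡ 23 (mod 31) (616 ≡ 27 (mod 31)), t ≡ 23·14 ≡ 12 (mod 31). So x ≡ 111 + 616·12 = 7503 (mod 19096).
Unique solution in [0, 19096): x = 7503.

Final answer: x ≡ 7503 (mod 19096); the representative in [0, 19096) is 7503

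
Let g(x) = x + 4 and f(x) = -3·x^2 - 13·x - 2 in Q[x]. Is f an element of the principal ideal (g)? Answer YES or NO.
NO

In Q[x] the ideal (g) consists of all multiples of g, so f ∈ (g) iff g | f, i.e. iff the remainder of f on division by g is 0. Divide f by g (g is monic, so eliminate the leading term of the running remainder at each step):
  leading term -3·x^2: subtract (-3·x)·g(x) = -3·x^2 - 12·x, leaving -x - 2
  leading term -x: subtract (-1)·g(x) = -x - 4, leaving 2
The remainder r(x) = 2 ≠ 0 (and deg r < deg g), so g ∤ f, i.e. f ∉ (g).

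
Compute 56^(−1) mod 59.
Apply the extended Euclidean algorithm to (59, 56), tracking rows (r, s, t) with s·59 + t·56 = r. Each division r_prev = q·r_cur + r_new produces the new row as (previous row) − q·(current row):
  row A: (59, 1, 0)   [1·59 + 0·56 = 59]
  row B: (56, 0, 1)   [0·59 + 1·56 = 56]
  59 = 1·56 + 3   → row C = row A − 1·row B = (3, 1, −1)   [check: 1·59 − 1·56 = 3]
  56 = 18·3 + 2   → row D = row B − 18·row C = (2, −18, 19)   [check: −18·59 + 19·56 = 2]
  3 = 1·2 + 1   → row E = row C − 1·row D = (1, 19, −20)   [check: 19·59 − 20·56 = 1]
  2 = 2·1 + 0   → remainder 0, stop. gcd = 1 (last nonzero row E).
The gcd is 1, so 56 is invertible mod 59. The last nonzero row gives 19·59 − 20·56 = 1, so t = −20. So 56^(−1) ≡ −20 ≡ 39 (mod 59). Verify: 56 · 39 = 2184 ≡ 1 (mod 59). ✓

Final answer: 56^(−1) ≡ 39 (mod 59)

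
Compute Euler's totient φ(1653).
φ is multiplicative, with φ(p^e) = p^e − p^(e−1). Factorise 1653 = 3 · 19 · 29. Then
  φ(1653) = (3 − 1) · (19 − 1) · (29 − 1) = 2 · 18 · 28 = 1008.

Final answer: φ(1653) = 1008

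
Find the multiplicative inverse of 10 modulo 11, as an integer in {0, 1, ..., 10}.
10^(−1) ≡ 10 (mod 11)

Apply the extended Euclidean algorithm to (11, 10), tracking rows (r, s, t) with s·11 + t·10 = r. Each division r_prev = q·r_cur + r_new produces the new row as (previous row) − q·(current row):
  row A: (11, 1, 0)   [1·11 + 0·10 = 11]
  row B: (10, 0, 1)   [0·11 + 1·10 = 10]
  11 = 1·10 + 1   → row C = row A − 1·row B = (1, 1, −1)   [check: 1·11 − 1·10 = 1]
  10 = 10·1 + 0   → remainder 0, stop. gcd = 1 (last nonzero row C).
The gcd is 1, so 10 is invertible mod 11. The last nonzero row gives 1·11 − 1·10 = 1, so t = −1. So 10^(−1) ≡ −1 ≡ 10 (mod 11). Verify: 10 · 10 = 100 ≡ 1 (mod 11). ✓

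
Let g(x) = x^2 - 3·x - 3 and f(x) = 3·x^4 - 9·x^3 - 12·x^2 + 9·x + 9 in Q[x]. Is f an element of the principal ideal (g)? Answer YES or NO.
In Q[x] the ideal (g) consists of all multiples of g, so f ∈ (g) iff g | f, i.e. iff the remainder of f on division by g is 0. Divide f by g (g is monic, so eliminate the leading term of the running remainder at each step):
  leading term 3·x^4: subtract (3·x^2)·g(x) = 3·x^4 - 9·x^3 - 9·x^2, leaving -3·x^2 + 9·x + 9
  leading term -3·x^2: subtract (-3)·g(x) = -3·x^2 + 9·x + 9, leaving 0
The remainder is 0, so f(x) = g(x) · h(x) with h(x) = 3·x^2 - 3. Hence g | f, i.e. f ∈ (g).

Final answer: YES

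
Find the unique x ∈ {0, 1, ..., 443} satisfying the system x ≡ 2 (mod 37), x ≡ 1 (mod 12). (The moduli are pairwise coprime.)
The moduli 37, 12 are pairwise coprime, so by the CRT there is a unique solution mod 37·12 = 444.
Solve by successive substitution. Start with x ≡ 2 (mod 37).
  Combine with x ≡ 1 (mod 12): write x = 2 + 37·t and require 2 + 37·t ≡ 1 (mod 12), i.e. 37·t ≡ 1 − 2 ≡ 11 (mod 12). Since 37^(−1) ≡ 1 (mod 12) (37 ≡ 1 (mod 12)), t ≡ 1·11 ≡ 11 (mod 12). So x ≡ 2 + 37·11 = 409 (mod 444).
Unique solution in [0, 444): x = 409.

Final answer: x ≡ 409 (mod 444); the representative in [0, 444) is 409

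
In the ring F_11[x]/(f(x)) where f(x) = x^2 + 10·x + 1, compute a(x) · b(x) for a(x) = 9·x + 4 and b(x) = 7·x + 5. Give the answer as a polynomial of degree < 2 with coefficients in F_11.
a · b ≡ 4·x + 1 (mod f(x))

Multiply as integer polynomials: a · b = 63·x^2 + 73·x + 20. Reducing coefficients mod 11: a · b ≡ 8·x^2 + 7·x + 9. Now divide by f(x) = x^2 + 10·x + 1 in F_11[x], eliminating the leading term at each step:
  leading term 8·x^2: subtract (8)·f(x) = 8·x^2 + 3·x + 8, leaving 4·x + 1 (coefficients mod 11)
The degree is now < 2, so this is the remainder. Hence a · b ≡ 4·x + 1 in F_11[x]/(f).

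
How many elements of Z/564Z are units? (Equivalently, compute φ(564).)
Z/564Z has φ(564) = 184 units

An element a ∈ Z/564Z is a unit iff gcd(a, 564) = 1, so the number of units is φ(564). φ is multiplicative, with φ(p^e) = p^e − p^(e−1). Factorise 564 = 2^2 · 3 · 47. Then
  φ(564) = (2^2 − 2^1) · (3 − 1) · (47 − 1) = 2 · 2 · 46 = 184.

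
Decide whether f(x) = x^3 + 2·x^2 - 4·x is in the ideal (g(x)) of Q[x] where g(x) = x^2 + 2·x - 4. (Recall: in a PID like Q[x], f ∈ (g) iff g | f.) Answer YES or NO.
YES

In Q[x] the ideal (g) consists of all multiples of g, so f ∈ (g) iff g | f, i.e. iff the remainder of f on division by g is 0. Divide f by g (g is monic, so eliminate the leading term of the running remainder at each step):
  leading term x^3: subtract (x)·g(x) = x^3 + 2·x^2 - 4·x, leaving 0
The remainder is 0, so f(x) = g(x) · h(x) with h(x) = x. Hence g | f, i.e. f ∈ (g).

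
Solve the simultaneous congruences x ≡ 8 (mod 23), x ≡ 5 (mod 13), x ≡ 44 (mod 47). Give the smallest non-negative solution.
The moduli 23, 13, 47 are pairwise coprime, so by the CRT there is a unique solution mod 23·13·47 = 14053.
Solve by successive substitution. Start with x ≡ 8 (mod 23).
  Combine with x ≡ 5 (mod 13): write x = 8 + 23·t and require 8 + 23·t ≡ 5 (mod 13), i.e. 23·t ≡ 5 − 8 ≡ 10 (mod 13). Since 23^(−1) ≡ 4 (mod 13) (23 ≡ 10 (mod 13)), t ≡ 4·10 ≡ 1 (mod 13). So x ≡ 8 + 23·1 = 31 (mod 299).
  Combine with x ≡ 44 (mod 47): write x = 31 + 299·t and require 31 + 299·t ≡ 44 (mod 47), i.e. 299·t ≡ 44 − 31 ≡ 13 (mod 47). Since 299^(−1) ≡ 36 (mod 47) (299 ≡ 17 (mod 47)), t ≡ 36·13 ≡ 45 (mod 47). So x ≡ 31 + 299·45 = 13486 (mod 14053).
Unique solution in [0, 14053): x = 13486.

Final answer: x ≡ 13486 (mod 14053); the representative in [0, 14053) is 13486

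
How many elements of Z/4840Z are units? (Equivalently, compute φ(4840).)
Z/4840Z has φ(4840) = 1760 units

An element a ∈ Z/4840Z is a unit iff gcd(a, 4840) = 1, so the number of units is φ(4840). φ is multiplicative, with φ(p^e) = p^e − p^(e−1). Factorise 4840 = 2^3 · 5 · 11^2. Then
  φ(4840) = (2^3 − 2^2) · (5 − 1) · (11^2 − 11^1) = 4 · 4 · 110 = 1760.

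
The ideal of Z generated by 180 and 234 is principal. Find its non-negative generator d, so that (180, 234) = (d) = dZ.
In the PID Z, (a, b) is generated by gcd(a, b). Compute gcd(234, 180) with the extended Euclidean algorithm, tracking rows (r, s, t) with s·234 + t·180 = r:
  row A: (234, 1, 0)   [1·234 + 0·180 = 234]
  row B: (180, 0, 1)   [0·234 + 1·180 = 180]
  234 = 1·180 + 54   → row C = row A − 1·row B = (54, 1, −1)   [check: 1·234 − 1·180 = 54]
  180 = 3·54 + 18   → row D = row B − 3·row C = (18, −3, 4)   [check: −3·234 + 4·180 = 18]
  54 = 3·18 + 0   → remainder 0, stop. gcd = 18 (last nonzero row D).
So gcd(180, 234) = 18, with Bézout identity −3·234 + 4·180 = 18. Containment (⊇): the Bézout identity exhibits 18 as an element of (180, 234), giving (18) ⊆ (180, 234). Containment (⊆): since 18 | 180 and 18 | 234 (180 = 18·10, 234 = 18·13), every Z-linear combination of 180 and 234 is divisible by 18, so (180, 234) ⊆ (18). Therefore (180, 234) = (18), d = 18.

Final answer: (180, 234) = (18); d = 18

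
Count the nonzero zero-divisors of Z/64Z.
Z/64Z has 31 nonzero zero-divisors

In Z/64Z each nonzero element is either a unit (gcd with 64 is 1) or a zero-divisor (gcd > 1). The number of units is φ(64): factorise 64 = 2^6, so φ(64) = (2^6 − 2^5) = 32 = 32. The nonzero elements number 64 − 1 = 63. Hence the nonzero zero-divisors number 63 − 32 = 31.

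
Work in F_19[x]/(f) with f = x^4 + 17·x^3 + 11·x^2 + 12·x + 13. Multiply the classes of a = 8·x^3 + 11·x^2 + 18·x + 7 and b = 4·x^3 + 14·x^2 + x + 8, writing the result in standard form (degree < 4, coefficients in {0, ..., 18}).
Multiply as integer polynomials: a · b = 32·x^6 + 156·x^5 + 234·x^4 + 355·x^3 + 204·x^2 + 151·x + 56. Reducing coefficients mod 19: a · b ≡ 13·x^6 + 4·x^5 + 6·x^4 + 13·x^3 + 14·x^2 + 18·x + 18. Now divide by f(x) = x^4 + 17·x^3 + 11·x^2 + 12·x + 13 in F_19[x], eliminating the leading term at each step:
  leading term 13·x^6: subtract (13·x^2)·f(x) = 13·x^6 + 12·x^5 + 10·x^4 + 4·x^3 + 17·x^2, leaving 11·x^5 + 15·x^4 + 9·x^3 + 16·x^2 + 18·x + 18 (coefficients mod 19)
  leading term 11·x^5: subtract (11·x)·f(x) = 11·x^5 + 16·x^4 + 7·x^3 + 18·x^2 + 10·x, leaving 18·x^4 + 2·x^3 + 17·x^2 + 8·x + 18 (coefficients mod 19)
  leading term 18·x^4: subtract (18)·f(x) = 18·x^4 + 2·x^3 + 8·x^2 + 7·x + 6, leaving 9·x^2 + x + 12 (coefficients mod 19)
The degree is now < 4, so this is the remainder. Hence a · b ≡ 9·x^2 + x + 12 in F_19[x]/(f).

Final answer: a · b ≡ 9·x^2 + x + 12 (mod f(x))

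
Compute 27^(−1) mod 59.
27^(−1) ≡ 35 (mod 59)

Apply the extended Euclidean algorithm to (59, 27), tracking rows (r, s, t) with s·59 + t·27 = r. Each division r_prev = q·r_cur + r_new produces the new row as (previous row) − q·(current row):
  row A: (59, 1, 0)   [1·59 + 0·27 = 59]
  row B: (27, 0, 1)   [0·59 + 1·27 = 27]
  59 = 2·27 + 5   → row C = row A − 2·row B = (5, 1, −2)   [check: 1·59 − 2·27 = 5]
  27 = 5·5 + 2   → row D = row B − 5·row C = (2, −5, 11)   [check: −5·59 + 11·27 = 2]
  5 = 2·2 + 1   → row E = row C − 2·row D = (1, 11, −24)   [check: 11·59 − 24·27 = 1]
  2 = 2·1 + 0   → remainder 0, stop. gcd = 1 (last nonzero row E).
The gcd is 1, so 27 is invertible mod 59. The last nonzero row gives 11·59 − 24·27 = 1, so t = −24. So 27^(−1) ≡ −24 ≡ 35 (mod 59). Verify: 27 · 35 = 945 ≡ 1 (mod 59). ✓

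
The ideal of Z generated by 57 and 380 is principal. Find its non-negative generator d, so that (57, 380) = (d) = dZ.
In the PID Z, (a, b) is generated by gcd(a, b). Compute gcd(380, 57) with the extended Euclidean algorithm, tracking rows (r, s, t) with s·380 + t·57 = r:
  row A: (380, 1, 0)   [1·380 + 0·57 = 380]
  row B: (57, 0, 1)   [0·380 + 1·57 = 57]
  380 = 6·57 + 38   → row C = row A − 6·row B = (38, 1, −6)   [check: 1·380 − 6·57 = 38]
  57 = 1·38 + 19   → row D = row B − 1·row C = (19, −1, 7)   [check: −1·380 + 7·57 = 19]
  38 = 2·19 + 0   → remainder 0, stop. gcd = 19 (last nonzero row D).
So gcd(57, 380) = 19, with Bézout identity −1·380 + 7·57 = 19. Containment (⊇): the Bézout identity exhibits 19 as an element of (57, 380), giving (19) ⊆ (57, 380). Containment (⊆): since 19 | 57 and 19 | 380 (57 = 19·3, 380 = 19·20), every Z-linear combination of 57 and 380 is divisible by 19, so (57, 380) ⊆ (19). Therefore (57, 380) = (19), d = 19.

Final answer: (57, 380) = (19); d = 19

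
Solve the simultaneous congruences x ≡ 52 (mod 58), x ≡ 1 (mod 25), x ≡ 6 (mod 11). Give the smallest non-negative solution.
The moduli 58, 25, 11 are pairwise coprime, so by the CRT there is a unique solution mod 58·25·11 = 15950.
Solve by successive substitution. Start with x ≡ 52 (mod 58).
  Combine with x ≡ 1 (mod 25): write x = 52 + 58·t and require 52 + 58·t ≡ 1 (mod 25), i.e. 58·t ≡ 1 − 52 ≡ 24 (mod 25). Since 58^(−1) ≡ 22 (mod 25) (58 ≡ 8 (mod 25)), t ≡ 22·24 ≡ 3 (mod 25). So x ≡ 52 + 58·3 = 226 (mod 1450).
  Combine with x ≡ 6 (mod 11): write x = 226 + 1450·t and require 226 + 1450·t ≡ 6 (mod 11), i.e. 1450·t ≡ 6 − 226 ≡ 0 (mod 11). Since 1450^(−1) ≡ 5 (mod 11) (1450 ≡ 9 (mod 11)), t ≡ 5·0 ≡ 0 (mod 11). So x ≡ 226 + 1450·0 = 226 (mod 15950).
Unique solution in [0, 15950): x = 226.

Final answer: x ≡ 226 (mod 15950); the representative in [0, 15950) is 226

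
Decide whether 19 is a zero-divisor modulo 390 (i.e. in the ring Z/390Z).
gcd(19, 390) = 1, so 19 is a unit in Z/390Z (it has a multiplicative inverse). A unit cannot be a zero-divisor: if 19·b ≡ 0 then multiplying both sides by 19^(−1) gives b ≡ 0. So 19 is not a zero-divisor.

Final answer: NO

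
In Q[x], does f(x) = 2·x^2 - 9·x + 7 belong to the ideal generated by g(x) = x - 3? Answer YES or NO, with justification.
In Q[x] the ideal (g) consists of all multiples of g, so f ∈ (g) iff g | f, i.e. iff the remainder of f on division by g is 0. Divide f by g (g is monic, so eliminate the leading term of the running remainder at each step):
  leading term 2·x^2: subtract (2·x)·g(x) = 2·x^2 - 6·x, leaving 7 - 3·x
  leading term -3·x: subtract (-3)·g(x) = 9 - 3·x, leaving -2
The remainder r(x) = -2 ≠ 0 (and deg r < deg g), so g ∤ f, i.e. f ∉ (g).

Final answer: NO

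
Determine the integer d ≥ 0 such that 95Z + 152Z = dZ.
In the PID Z, (a, b) is generated by gcd(a, b). Compute gcd(152, 95) with the extended Euclidean algorithm, tracking rows (r, s, t) with s·152 + t·95 = r:
  row A: (152, 1, 0)   [1·152 + 0·95 = 152]
  row B: (95, 0, 1)   [0·152 + 1·95 = 95]
  152 = 1·95 + 57   → row C = row A − 1·row B = (57, 1, −1)   [check: 1·152 − 1·95 = 57]
  95 = 1·57 + 38   → row D = row B − 1·row C = (38, −1, 2)   [check: −1·152 + 2·95 = 38]
  57 = 1·38 + 19   → row E = row C − 1·row D = (19, 2, −3)   [check: 2·152 − 3·95 = 19]
  38 = 2·19 + 0   → remainder 0, stop. gcd = 19 (last nonzero row E).
So gcd(95, 152) = 19, with Bézout identity 2·152 − 3·95 = 19. Containment (⊇): the Bézout identity exhibits 19 as an element of (95, 152), giving (19) ⊆ (95, 152). Containment (⊆): since 19 | 95 and 19 | 152 (95 = 19·5, 152 = 19·8), every Z-linear combination of 95 and 152 is divisible by 19, so (95, 152) ⊆ (19). Therefore (95, 152) = (19), d = 19.

Final answer: (95, 152) = (19); d = 19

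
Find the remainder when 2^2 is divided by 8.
Use repeated squaring. Binary(2) = 10. Walk through the bits of the exponent 2 left-to-right: at each bit after the leading one, square the running value, then multiply by 2 if the bit is 1 (always reducing mod 8):
  bit 1 = 1 (leading): start with 2.
  bit 2 = 0: square 2^2 = 4 (mod 8).
Final value: 2^2 ≡ 4 (mod 8).

Final answer: 4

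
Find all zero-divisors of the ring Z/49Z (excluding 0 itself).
An element a ∈ Z/49Z (with a ≠ 0) is a zero-divisor iff gcd(a, 49) > 1 (because a is a unit precisely when gcd(a, n) = 1, and in Z/nZ every nonzero, non-unit element is a zero-divisor). Scan a = 1, ..., 48 and keep those with gcd(a, 49) > 1:
  gcd(7, 49) = 7, gcd(14, 49) = 7, gcd(21, 49) = 7, gcd(28, 49) = 7, gcd(35, 49) = 7, gcd(42, 49) = 7.
All other a ∈ {1, ..., 48} have gcd(a, 49) = 1 and are units. So the nonzero zero-divisors are exactly the 6 values of a appearing in this scan.

Final answer: nonzero zero-divisors of Z/49Z = {7, 14, 21, 28, 35, 42}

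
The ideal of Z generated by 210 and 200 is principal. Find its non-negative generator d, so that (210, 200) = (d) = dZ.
In the PID Z, (a, b) is generated by gcd(a, b). Compute gcd(210, 200) with the extended Euclidean algorithm, tracking rows (r, s, t) with s·210 + t·200 = r:
  row A: (210, 1, 0)   [1·210 + 0·200 = 210]
  row B: (200, 0, 1)   [0·210 + 1·200 = 200]
  210 = 1·200 + 10   → row C = row A − 1·row B = (10, 1, −1)   [check: 1·210 − 1·200 = 10]
  200 = 20·10 + 0   → remainder 0, stop. gcd = 10 (last nonzero row C).
So gcd(210, 200) = 10, with Bézout identity 1·210 − 1·200 = 10. Containment (⊇): the Bézout identity exhibits 10 as an element of (210, 200), giving (10) ⊆ (210, 200). Containment (⊆): since 10 | 210 and 10 | 200 (210 = 10·21, 200 = 10·20), every Z-linear combination of 210 and 200 is divisible by 10, so (210, 200) ⊆ (10). Therefore (210, 200) = (10), d = 10.

Final answer: (210, 200) = (10); d = 10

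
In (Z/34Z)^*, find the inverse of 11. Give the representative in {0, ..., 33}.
Apply the extended Euclidean algorithm to (34, 11), tracking rows (r, s, t) with s·34 + t·11 = r. Each division r_prev = q·r_cur + r_new produces the new row as (previous row) − q·(current row):
  row A: (34, 1, 0)   [1·34 + 0·11 = 34]
  row B: (11, 0, 1)   [0·34 + 1·11 = 11]
  34 = 3·11 + 1   → row C = row A − 3·row B = (1, 1, −3)   [check: 1·34 − 3·11 = 1]
  11 = 11·1 + 0   → remainder 0, stop. gcd = 1 (last nonzero row C).
The gcd is 1, so 11 is invertible mod 34. The last nonzero row gives 1·34 − 3·11 = 1, so t = −3. So 11^(−1) ≡ −3 ≡ 31 (mod 34). Verify: 11 · 31 = 341 ≡ 1 (mod 34). ✓

Final answer: 11^(−1) ≡ 31 (mod 34)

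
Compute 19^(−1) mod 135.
Apply the extended Euclidean algorithm to (135, 19), tracking rows (r, s, t) with s·135 + t·19 = r. Each division r_prev = q·r_cur + r_new produces the new row as (previous row) − q·(current row):
  row A: (135, 1, 0)   [1·135 + 0·19 = 135]
  row B: (19, 0, 1)   [0·135 + 1·19 = 19]
  135 = 7·19 + 2   → row C = row A − 7·row B = (2, 1, −7)   [check: 1·135 − 7·19 = 2]
  19 = 9·2 + 1   → row D = row B − 9·row C = (1, −9, 64)   [check: −9·135 + 64·19 = 1]
  2 = 2·1 + 0   → remainder 0, stop. gcd = 1 (last nonzero row D).
The gcd is 1, so 19 is invertible mod 135. The last nonzero row gives −9·135 + 64·19 = 1, so t = 64. So 19^(−1) ≡ 64 (mod 135). Verify: 19 · 64 = 1216 ≡ 1 (mod 135). ✓

Final answer: 19^(−1) ≡ 64 (mod 135)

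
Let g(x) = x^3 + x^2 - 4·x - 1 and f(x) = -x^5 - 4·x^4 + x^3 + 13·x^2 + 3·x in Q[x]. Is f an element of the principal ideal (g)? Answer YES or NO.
YES

In Q[x] the ideal (g) consists of all multiples of g, so f ∈ (g) iff g | f, i.e. iff the remainder of f on division by g is 0. Divide f by g (g is monic, so eliminate the leading term of the running remainder at each step):
  leading term -x^5: subtract (-x^2)·g(x) = -x^5 - x^4 + 4·x^3 + x^2, leaving -3·x^4 - 3·x^3 + 12·x^2 + 3·x
  leading term -3·x^4: subtract (-3·x)·g(x) = -3·x^4 - 3·x^3 + 12·x^2 + 3·x, leaving 0
The remainder is 0, so f(x) = g(x) · h(x) with h(x) = -x^2 - 3·x. Hence g | f, i.e. f ∈ (g).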